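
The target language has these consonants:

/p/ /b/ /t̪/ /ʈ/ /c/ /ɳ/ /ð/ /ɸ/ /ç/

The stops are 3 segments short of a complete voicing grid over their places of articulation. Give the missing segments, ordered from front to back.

bilabial: voiceless /p/, voiced /b/.
dental: voiceless /t̪/, voiced —.
retroflex: voiceless /ʈ/, voiced —.
palatal: voiceless /c/, voiced —.
Gaps, from front to back: dental lacks voiced (/d̪/); retroflex lacks voiced (/ɖ/); palatal lacks voiced (/ɟ/).

/d̪/, /ɖ/, /ɟ/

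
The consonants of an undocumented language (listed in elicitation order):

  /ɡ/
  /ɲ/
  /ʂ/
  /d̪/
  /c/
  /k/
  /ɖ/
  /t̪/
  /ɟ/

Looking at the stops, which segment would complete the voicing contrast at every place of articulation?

Voiceless: /t̪/ (dental), /c/ (palatal), /k/ (velar).
Voiced: /d̪/ (dental), /ɖ/ (retroflex), /ɟ/ (palatal), /ɡ/ (velar).
The retroflex row has no voiceless member, so the gap is the voiceless retroflex stop /ʈ/.

/ʈ/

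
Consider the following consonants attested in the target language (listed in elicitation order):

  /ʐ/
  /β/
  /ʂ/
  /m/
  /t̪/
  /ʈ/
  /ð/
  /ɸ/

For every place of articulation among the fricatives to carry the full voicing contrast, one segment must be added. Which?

Voiceless: /ɸ/ (bilabial), /ʂ/ (retroflex).
Voiced: /β/ (bilabial), /ð/ (dental), /ʐ/ (retroflex).
The dental row has no voiceless member, so the gap is the voiceless dental fricative /θ/.

/θ/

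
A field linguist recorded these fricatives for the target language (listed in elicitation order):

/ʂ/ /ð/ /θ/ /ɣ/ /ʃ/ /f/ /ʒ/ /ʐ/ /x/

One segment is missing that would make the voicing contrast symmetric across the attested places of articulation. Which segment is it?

/v/

Voiceless: /f/ (labiodental), /θ/ (dental), /ʃ/ (postalveolar), /ʂ/ (retroflex), /x/ (velar).
Voiced: /ð/ (dental), /ʒ/ (postalveolar), /ʐ/ (retroflex), /ɣ/ (velar).
The labiodental row has no voiced member, so the gap is the voiced labiodental fricative /v/.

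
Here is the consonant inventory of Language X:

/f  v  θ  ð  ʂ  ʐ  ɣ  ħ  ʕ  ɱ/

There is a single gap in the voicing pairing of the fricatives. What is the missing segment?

/x/

place of articulation  voiceless  voiced  
labiodental       f         v       
dental            θ         ð       
retroflex         ʂ         ʐ       
velar             —         ɣ       
pharyngeal        ħ         ʕ       
The velar row has no voiceless member, so the gap is the voiceless velar fricative /x/.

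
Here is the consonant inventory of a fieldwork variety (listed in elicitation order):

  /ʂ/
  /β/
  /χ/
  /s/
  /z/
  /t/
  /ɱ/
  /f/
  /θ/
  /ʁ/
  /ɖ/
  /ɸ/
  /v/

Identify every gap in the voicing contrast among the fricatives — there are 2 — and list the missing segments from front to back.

/ð/, /ʐ/

bilabial: voiceless /ɸ/, voiced /β/.
labiodental: voiceless /f/, voiced /v/.
dental: voiceless /θ/, voiced —.
alveolar: voiceless /s/, voiced /z/.
retroflex: voiceless /ʂ/, voiced —.
uvular: voiceless /χ/, voiced /ʁ/.
Gaps, from front to back: dental lacks voiced (/ð/); retroflex lacks voiced (/ʐ/).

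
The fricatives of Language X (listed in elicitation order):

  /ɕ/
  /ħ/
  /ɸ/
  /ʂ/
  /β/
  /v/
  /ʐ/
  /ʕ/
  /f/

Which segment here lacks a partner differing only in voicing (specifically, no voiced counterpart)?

/ɕ/

Bilabial: /ɸ/ ~ /β/
Labiodental: /f/ ~ /v/
Retroflex: /ʂ/ ~ /ʐ/
Pharyngeal: /ħ/ ~ /ʕ/
Alveolo-palatal: only /ɕ/ (voiceless); no voiced partner.
So /ɕ/ is the unpaired segment.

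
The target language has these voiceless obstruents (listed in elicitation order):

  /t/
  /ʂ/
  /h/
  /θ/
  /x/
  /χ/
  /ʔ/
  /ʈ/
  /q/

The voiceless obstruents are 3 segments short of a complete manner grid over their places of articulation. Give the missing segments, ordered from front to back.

/t̪/, /s/, /k/

dental: stop —, fricative /θ/.
alveolar: stop /t/, fricative —.
retroflex: stop /ʈ/, fricative /ʂ/.
velar: stop —, fricative /x/.
uvular: stop /q/, fricative /χ/.
glottal: stop /ʔ/, fricative /h/.
Gaps, from front to back: dental lacks stop (/t̪/); alveolar lacks fricative (/s/); velar lacks stop (/k/).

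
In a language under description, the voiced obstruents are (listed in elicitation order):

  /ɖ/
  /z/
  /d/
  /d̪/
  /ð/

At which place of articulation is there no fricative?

dental: stop /d̪/, fricative /ð/.
alveolar: stop /d/, fricative /z/.
retroflex: stop /ɖ/, fricative —.
Every place of articulation has a fricative member except retroflex, where /ʐ/ would be expected.

retroflex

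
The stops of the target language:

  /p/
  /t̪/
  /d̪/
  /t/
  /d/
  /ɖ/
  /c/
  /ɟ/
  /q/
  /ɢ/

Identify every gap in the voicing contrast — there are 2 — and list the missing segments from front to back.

bilabial: voiceless /p/, voiced —.
dental: voiceless /t̪/, voiced /d̪/.
alveolar: voiceless /t/, voiced /d/.
retroflex: voiceless —, voiced /ɖ/.
palatal: voiceless /c/, voiced /ɟ/.
uvular: voiceless /q/, voiced /ɢ/.
Gaps, from front to back: bilabial lacks voiced (/b/); retroflex lacks voiceless (/ʈ/).

/b/, /ʈ/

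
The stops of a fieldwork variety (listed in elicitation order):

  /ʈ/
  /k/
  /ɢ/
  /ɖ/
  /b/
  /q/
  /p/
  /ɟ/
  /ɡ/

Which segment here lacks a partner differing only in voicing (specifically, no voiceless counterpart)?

/ɟ/

Bilabial: /p/ ~ /b/
Retroflex: /ʈ/ ~ /ɖ/
Velar: /k/ ~ /ɡ/
Uvular: /q/ ~ /ɢ/
Palatal: only /ɟ/ (voiced); no voiceless partner.
So /ɟ/ is the unpaired segment.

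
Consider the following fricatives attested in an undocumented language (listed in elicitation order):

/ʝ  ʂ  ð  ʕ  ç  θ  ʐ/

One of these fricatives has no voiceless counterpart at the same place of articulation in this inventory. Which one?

Dental: /θ/ ~ /ð/
Retroflex: /ʂ/ ~ /ʐ/
Palatal: /ç/ ~ /ʝ/
Pharyngeal: only /ʕ/ (voiced); no voiceless partner.
So /ʕ/ is the unpaired segment.

/ʕ/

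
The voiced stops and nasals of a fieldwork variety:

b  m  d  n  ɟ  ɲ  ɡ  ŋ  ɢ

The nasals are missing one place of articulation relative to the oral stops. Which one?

uvular

bilabial: oral stop /b/, nasal /m/.
alveolar: oral stop /d/, nasal /n/.
palatal: oral stop /ɟ/, nasal /ɲ/.
velar: oral stop /ɡ/, nasal /ŋ/.
uvular: oral stop /ɢ/, nasal —.
Every place of articulation has a nasal member except uvular, where /ɴ/ would be expected.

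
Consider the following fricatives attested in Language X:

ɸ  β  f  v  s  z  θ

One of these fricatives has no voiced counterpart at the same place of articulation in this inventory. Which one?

Bilabial: /ɸ/ ~ /β/
Labiodental: /f/ ~ /v/
Alveolar: /s/ ~ /z/
Dental: only /θ/ (voiceless); no voiced partner.
So /θ/ is the unpaired segment.

/θ/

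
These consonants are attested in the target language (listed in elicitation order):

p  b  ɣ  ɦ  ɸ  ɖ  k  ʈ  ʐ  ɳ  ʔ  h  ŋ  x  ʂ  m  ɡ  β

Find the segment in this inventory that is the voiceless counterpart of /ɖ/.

/ɖ/ is a voiced retroflex stop.
The voiceless counterpart is a voiceless retroflex stop — in this inventory, /ʈ/.

/ʈ/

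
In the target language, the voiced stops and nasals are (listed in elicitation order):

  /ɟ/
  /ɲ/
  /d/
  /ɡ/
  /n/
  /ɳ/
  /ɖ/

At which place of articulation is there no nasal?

Oral stop: /d/ (alveolar), /ɖ/ (retroflex), /ɟ/ (palatal), /ɡ/ (velar).
Nasal: /n/ (alveolar), /ɳ/ (retroflex), /ɲ/ (palatal).
Every place of articulation has a nasal member except velar, where /ŋ/ would be expected.

velar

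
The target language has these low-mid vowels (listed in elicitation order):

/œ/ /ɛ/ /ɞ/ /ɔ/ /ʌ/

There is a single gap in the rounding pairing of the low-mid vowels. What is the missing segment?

front: unrounded /ɛ/, rounded /œ/.
central: unrounded —, rounded /ɞ/.
back: unrounded /ʌ/, rounded /ɔ/.
The central row has no unrounded member, so the gap is the central unrounded vowel /ɜ/.

/ɜ/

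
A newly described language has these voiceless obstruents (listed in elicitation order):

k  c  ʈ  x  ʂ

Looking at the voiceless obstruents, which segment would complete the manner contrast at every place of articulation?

/ç/

retroflex: stop /ʈ/, fricative /ʂ/.
palatal: stop /c/, fricative —.
velar: stop /k/, fricative /x/.
The palatal row has no fricative member, so the gap is the palatal fricative /ç/.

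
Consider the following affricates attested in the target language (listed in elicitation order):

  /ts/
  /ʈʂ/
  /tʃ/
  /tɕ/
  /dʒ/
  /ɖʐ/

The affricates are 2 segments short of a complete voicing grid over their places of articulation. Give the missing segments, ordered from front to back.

/dz/, /dʑ/

alveolar: voiceless /ts/, voiced —.
postalveolar: voiceless /tʃ/, voiced /dʒ/.
retroflex: voiceless /ʈʂ/, voiced /ɖʐ/.
alveolo-palatal: voiceless /tɕ/, voiced —.
Gaps, from front to back: alveolar lacks voiced (/dz/); alveolo-palatal lacks voiced (/dʑ/).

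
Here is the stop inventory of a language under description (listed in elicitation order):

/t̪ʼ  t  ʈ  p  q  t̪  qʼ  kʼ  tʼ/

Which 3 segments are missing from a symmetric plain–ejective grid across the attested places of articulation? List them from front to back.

/pʼ/, /ʈʼ/, /k/

place of articulation  plain     ejective
bilabial          p         —       
dental            t̪        t̪ʼ     
alveolar          t         tʼ      
retroflex         ʈ         —       
velar             —         kʼ      
uvular            q         qʼ      
Gaps, from front to back: bilabial lacks ejective (/pʼ/); retroflex lacks ejective (/ʈʼ/); velar lacks plain (/k/).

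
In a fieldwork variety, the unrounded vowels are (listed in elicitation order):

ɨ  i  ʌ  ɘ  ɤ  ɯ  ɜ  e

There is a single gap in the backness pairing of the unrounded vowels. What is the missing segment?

/ɛ/

high: front /i/, central /ɨ/, back /ɯ/.
high-mid: front /e/, central /ɘ/, back /ɤ/.
low-mid: front —, central /ɜ/, back /ʌ/.
The low-mid row has no front member, so the gap is the low-mid front unrounded vowel /ɛ/.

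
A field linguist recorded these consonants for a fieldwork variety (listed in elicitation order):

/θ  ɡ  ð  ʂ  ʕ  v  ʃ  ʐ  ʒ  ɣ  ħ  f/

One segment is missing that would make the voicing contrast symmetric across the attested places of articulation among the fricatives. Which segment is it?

/x/

place of articulation  voiceless  voiced  
labiodental       f         v       
dental            θ         ð       
postalveolar      ʃ         ʒ       
retroflex         ʂ         ʐ       
velar             —         ɣ       
pharyngeal        ħ         ʕ       
The velar row has no voiceless member, so the gap is the voiceless velar fricative /x/.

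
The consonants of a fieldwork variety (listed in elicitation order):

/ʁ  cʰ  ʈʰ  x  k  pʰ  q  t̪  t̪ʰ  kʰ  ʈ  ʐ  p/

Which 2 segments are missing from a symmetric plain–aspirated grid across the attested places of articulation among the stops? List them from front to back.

/c/, /qʰ/

Plain: /p/ (bilabial), /t̪/ (dental), /ʈ/ (retroflex), /k/ (velar), /q/ (uvular).
Aspirated: /pʰ/ (bilabial), /t̪ʰ/ (dental), /ʈʰ/ (retroflex), /cʰ/ (palatal), /kʰ/ (velar).
Gaps, from front to back: palatal lacks plain (/c/); uvular lacks aspirated (/qʰ/).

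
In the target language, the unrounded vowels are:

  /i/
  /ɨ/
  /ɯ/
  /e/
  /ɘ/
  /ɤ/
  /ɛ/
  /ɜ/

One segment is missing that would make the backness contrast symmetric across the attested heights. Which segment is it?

/ʌ/

high: front /i/, central /ɨ/, back /ɯ/.
high-mid: front /e/, central /ɘ/, back /ɤ/.
low-mid: front /ɛ/, central /ɜ/, back —.
The low-mid row has no back member, so the gap is the low-mid back unrounded vowel /ʌ/.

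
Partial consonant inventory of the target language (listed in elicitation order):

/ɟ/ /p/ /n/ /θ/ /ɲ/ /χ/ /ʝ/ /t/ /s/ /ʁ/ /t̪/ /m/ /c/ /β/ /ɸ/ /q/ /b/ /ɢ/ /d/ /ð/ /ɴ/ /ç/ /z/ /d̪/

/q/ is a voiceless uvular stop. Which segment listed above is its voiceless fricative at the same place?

/χ/

The voiceless fricative at the same place is a voiceless uvular fricative — in this inventory, /χ/.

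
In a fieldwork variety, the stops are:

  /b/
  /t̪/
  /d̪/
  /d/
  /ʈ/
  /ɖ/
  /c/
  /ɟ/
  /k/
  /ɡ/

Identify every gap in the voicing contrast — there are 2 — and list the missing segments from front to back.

/p/, /t/

bilabial: voiceless —, voiced /b/.
dental: voiceless /t̪/, voiced /d̪/.
alveolar: voiceless —, voiced /d/.
retroflex: voiceless /ʈ/, voiced /ɖ/.
palatal: voiceless /c/, voiced /ɟ/.
velar: voiceless /k/, voiced /ɡ/.
Gaps, from front to back: bilabial lacks voiceless (/p/); alveolar lacks voiceless (/t/).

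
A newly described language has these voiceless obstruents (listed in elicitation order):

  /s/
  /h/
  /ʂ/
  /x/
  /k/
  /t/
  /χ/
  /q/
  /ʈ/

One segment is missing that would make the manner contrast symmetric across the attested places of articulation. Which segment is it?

/ʔ/

Stop: /t/ (alveolar), /ʈ/ (retroflex), /k/ (velar), /q/ (uvular).
Fricative: /s/ (alveolar), /ʂ/ (retroflex), /x/ (velar), /χ/ (uvular), /h/ (glottal).
The glottal row has no stop member, so the gap is the glottal stop /ʔ/.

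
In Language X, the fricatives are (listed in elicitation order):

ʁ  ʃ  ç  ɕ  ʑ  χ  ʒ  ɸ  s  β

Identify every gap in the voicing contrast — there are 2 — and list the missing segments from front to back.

Voiceless: /ɸ/ (bilabial), /s/ (alveolar), /ʃ/ (postalveolar), /ɕ/ (alveolo-palatal), /ç/ (palatal), /χ/ (uvular).
Voiced: /β/ (bilabial), /ʒ/ (postalveolar), /ʑ/ (alveolo-palatal), /ʁ/ (uvular).
Gaps, from front to back: alveolar lacks voiced (/z/); palatal lacks voiced (/ʝ/).

/z/, /ʝ/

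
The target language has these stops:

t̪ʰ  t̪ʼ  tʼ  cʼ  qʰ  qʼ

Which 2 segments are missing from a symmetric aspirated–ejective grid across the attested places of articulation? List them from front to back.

/tʰ/, /cʰ/

place of articulation  aspirated  ejective
dental            t̪ʰ       t̪ʼ     
alveolar          —         tʼ      
palatal           —         cʼ      
uvular            qʰ        qʼ      
Gaps, from front to back: alveolar lacks aspirated (/tʰ/); palatal lacks aspirated (/cʰ/).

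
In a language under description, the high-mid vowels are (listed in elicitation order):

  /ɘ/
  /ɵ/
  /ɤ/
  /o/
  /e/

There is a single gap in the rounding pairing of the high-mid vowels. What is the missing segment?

Unrounded: /e/ (front), /ɘ/ (central), /ɤ/ (back).
Rounded: /ɵ/ (central), /o/ (back).
The front row has no rounded member, so the gap is the front rounded vowel /ø/.

/ø/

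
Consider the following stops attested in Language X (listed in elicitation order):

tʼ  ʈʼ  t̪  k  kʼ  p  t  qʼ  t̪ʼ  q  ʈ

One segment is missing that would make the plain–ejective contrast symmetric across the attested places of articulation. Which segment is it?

bilabial: plain /p/, ejective —.
dental: plain /t̪/, ejective /t̪ʼ/.
alveolar: plain /t/, ejective /tʼ/.
retroflex: plain /ʈ/, ejective /ʈʼ/.
velar: plain /k/, ejective /kʼ/.
uvular: plain /q/, ejective /qʼ/.
The bilabial row has no ejective member, so the gap is the ejective bilabial stop /pʼ/.

/pʼ/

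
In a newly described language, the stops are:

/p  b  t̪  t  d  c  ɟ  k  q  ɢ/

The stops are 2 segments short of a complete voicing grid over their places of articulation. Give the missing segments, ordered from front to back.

/d̪/, /ɡ/

Voiceless: /p/ (bilabial), /t̪/ (dental), /t/ (alveolar), /c/ (palatal), /k/ (velar), /q/ (uvular).
Voiced: /b/ (bilabial), /d/ (alveolar), /ɟ/ (palatal), /ɢ/ (uvular).
Gaps, from front to back: dental lacks voiced (/d̪/); velar lacks voiced (/ɡ/).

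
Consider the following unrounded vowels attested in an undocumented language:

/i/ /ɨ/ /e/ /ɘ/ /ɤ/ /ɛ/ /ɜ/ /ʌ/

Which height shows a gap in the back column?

high

high: front /i/, central /ɨ/, back —.
high-mid: front /e/, central /ɘ/, back /ɤ/.
low-mid: front /ɛ/, central /ɜ/, back /ʌ/.
Every height has a back member except high, where /ɯ/ would be expected.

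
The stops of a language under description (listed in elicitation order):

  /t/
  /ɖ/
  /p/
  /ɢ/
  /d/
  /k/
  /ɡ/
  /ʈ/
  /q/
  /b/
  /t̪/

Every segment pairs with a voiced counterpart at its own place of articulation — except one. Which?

/t̪/

Bilabial: /p/ ~ /b/
Alveolar: /t/ ~ /d/
Retroflex: /ʈ/ ~ /ɖ/
Velar: /k/ ~ /ɡ/
Uvular: /q/ ~ /ɢ/
Dental: only /t̪/ (voiceless); no voiced partner.
So /t̪/ is the unpaired segment.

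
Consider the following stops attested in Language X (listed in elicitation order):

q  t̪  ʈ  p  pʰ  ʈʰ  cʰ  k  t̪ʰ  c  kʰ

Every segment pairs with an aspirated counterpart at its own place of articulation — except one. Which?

Bilabial: /p/ ~ /pʰ/
Dental: /t̪/ ~ /t̪ʰ/
Retroflex: /ʈ/ ~ /ʈʰ/
Palatal: /c/ ~ /cʰ/
Velar: /k/ ~ /kʰ/
Uvular: only /q/ (plain); no aspirated partner.
So /q/ is the unpaired segment.

/q/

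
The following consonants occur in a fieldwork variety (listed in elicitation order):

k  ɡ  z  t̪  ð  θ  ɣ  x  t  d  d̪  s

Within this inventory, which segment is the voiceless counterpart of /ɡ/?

/k/

/ɡ/ is a voiced velar stop.
The voiceless counterpart is a voiceless velar stop — in this inventory, /k/.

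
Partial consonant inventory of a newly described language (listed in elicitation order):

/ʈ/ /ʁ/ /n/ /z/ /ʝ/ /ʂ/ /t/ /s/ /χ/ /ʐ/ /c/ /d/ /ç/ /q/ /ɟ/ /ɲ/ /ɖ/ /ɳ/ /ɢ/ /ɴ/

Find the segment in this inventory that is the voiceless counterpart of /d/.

/t/

/d/ is a voiced alveolar stop.
The voiceless counterpart is a voiceless alveolar stop — in this inventory, /t/.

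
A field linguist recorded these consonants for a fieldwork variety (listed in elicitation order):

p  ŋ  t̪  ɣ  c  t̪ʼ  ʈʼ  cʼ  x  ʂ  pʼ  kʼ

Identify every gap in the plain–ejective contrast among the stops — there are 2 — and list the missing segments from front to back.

/ʈ/, /k/

bilabial: plain /p/, ejective /pʼ/.
dental: plain /t̪/, ejective /t̪ʼ/.
retroflex: plain —, ejective /ʈʼ/.
palatal: plain /c/, ejective /cʼ/.
velar: plain —, ejective /kʼ/.
Gaps, from front to back: retroflex lacks plain (/ʈ/); velar lacks plain (/k/).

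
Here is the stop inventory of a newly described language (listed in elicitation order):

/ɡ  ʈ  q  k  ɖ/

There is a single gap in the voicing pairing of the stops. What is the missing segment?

/ɢ/

retroflex: voiceless /ʈ/, voiced /ɖ/.
velar: voiceless /k/, voiced /ɡ/.
uvular: voiceless /q/, voiced —.
The uvular row has no voiced member, so the gap is the voiced uvular stop /ɢ/.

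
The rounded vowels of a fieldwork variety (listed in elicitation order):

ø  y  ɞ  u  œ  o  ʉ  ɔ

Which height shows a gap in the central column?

high-mid

Front: /y/ (high), /ø/ (high-mid), /œ/ (low-mid).
Central: /ʉ/ (high), /ɞ/ (low-mid).
Back: /u/ (high), /o/ (high-mid), /ɔ/ (low-mid).
Every height has a central member except high-mid, where /ɵ/ would be expected.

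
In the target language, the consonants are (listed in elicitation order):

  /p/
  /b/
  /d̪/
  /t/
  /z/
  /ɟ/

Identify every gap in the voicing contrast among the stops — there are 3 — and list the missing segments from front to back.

/t̪/, /d/, /c/

Voiceless: /p/ (bilabial), /t/ (alveolar).
Voiced: /b/ (bilabial), /d̪/ (dental), /ɟ/ (palatal).
Gaps, from front to back: dental lacks voiceless (/t̪/); alveolar lacks voiced (/d/); palatal lacks voiceless (/c/).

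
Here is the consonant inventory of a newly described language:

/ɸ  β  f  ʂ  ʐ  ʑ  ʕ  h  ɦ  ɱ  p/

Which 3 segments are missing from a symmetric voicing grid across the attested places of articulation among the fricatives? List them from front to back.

/v/, /ɕ/, /ħ/

place of articulation  voiceless  voiced  
bilabial          ɸ         β       
labiodental       f         —       
retroflex         ʂ         ʐ       
alveolo-palatal   —         ʑ       
pharyngeal        —         ʕ       
glottal           h         ɦ       
Gaps, from front to back: labiodental lacks voiced (/v/); alveolo-palatal lacks voiceless (/ɕ/); pharyngeal lacks voiceless (/ħ/).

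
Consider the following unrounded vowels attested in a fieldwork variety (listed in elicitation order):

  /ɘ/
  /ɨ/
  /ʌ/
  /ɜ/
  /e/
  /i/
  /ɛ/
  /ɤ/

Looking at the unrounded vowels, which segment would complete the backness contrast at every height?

/ɯ/

Front: /i/ (high), /e/ (high-mid), /ɛ/ (low-mid).
Central: /ɨ/ (high), /ɘ/ (high-mid), /ɜ/ (low-mid).
Back: /ɤ/ (high-mid), /ʌ/ (low-mid).
The high row has no back member, so the gap is the high back unrounded vowel /ɯ/.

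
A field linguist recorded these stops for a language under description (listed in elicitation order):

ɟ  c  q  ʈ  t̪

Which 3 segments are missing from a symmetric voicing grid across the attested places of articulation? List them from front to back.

/d̪/, /ɖ/, /ɢ/

place of articulation  voiceless  voiced  
dental            t̪        —       
retroflex         ʈ         —       
palatal           c         ɟ       
uvular            q         —       
Gaps, from front to back: dental lacks voiced (/d̪/); retroflex lacks voiced (/ɖ/); uvular lacks voiced (/ɢ/).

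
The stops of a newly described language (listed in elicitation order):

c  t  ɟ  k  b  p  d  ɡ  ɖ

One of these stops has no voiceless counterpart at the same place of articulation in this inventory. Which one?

Bilabial: /p/ ~ /b/
Alveolar: /t/ ~ /d/
Palatal: /c/ ~ /ɟ/
Velar: /k/ ~ /ɡ/
Retroflex: only /ɖ/ (voiced); no voiceless partner.
So /ɖ/ is the unpaired segment.

/ɖ/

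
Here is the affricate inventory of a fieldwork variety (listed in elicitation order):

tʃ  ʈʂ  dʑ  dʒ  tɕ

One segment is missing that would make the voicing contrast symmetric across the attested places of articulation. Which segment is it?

Voiceless: /tʃ/ (postalveolar), /ʈʂ/ (retroflex), /tɕ/ (alveolo-palatal).
Voiced: /dʒ/ (postalveolar), /dʑ/ (alveolo-palatal).
The retroflex row has no voiced member, so the gap is the voiced retroflex affricate /ɖʐ/.

/ɖʐ/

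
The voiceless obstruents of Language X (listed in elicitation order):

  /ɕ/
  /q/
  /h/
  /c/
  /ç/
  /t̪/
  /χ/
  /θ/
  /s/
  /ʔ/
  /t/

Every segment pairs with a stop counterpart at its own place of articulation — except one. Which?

/ɕ/

Dental: /t̪/ ~ /θ/
Alveolar: /t/ ~ /s/
Palatal: /c/ ~ /ç/
Uvular: /q/ ~ /χ/
Glottal: /ʔ/ ~ /h/
Alveolo-palatal: only /ɕ/ (fricative); no stop partner.
So /ɕ/ is the unpaired segment.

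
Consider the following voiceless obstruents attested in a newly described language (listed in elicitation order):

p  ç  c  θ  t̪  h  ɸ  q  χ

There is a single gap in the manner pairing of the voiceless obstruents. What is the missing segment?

Stop: /p/ (bilabial), /t̪/ (dental), /c/ (palatal), /q/ (uvular).
Fricative: /ɸ/ (bilabial), /θ/ (dental), /ç/ (palatal), /χ/ (uvular), /h/ (glottal).
The glottal row has no stop member, so the gap is the glottal stop /ʔ/.

/ʔ/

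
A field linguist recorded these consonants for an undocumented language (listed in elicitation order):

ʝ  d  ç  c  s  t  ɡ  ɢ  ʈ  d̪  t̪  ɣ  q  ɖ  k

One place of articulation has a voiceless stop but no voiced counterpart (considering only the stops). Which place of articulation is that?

Voiceless: /t̪/ (dental), /t/ (alveolar), /ʈ/ (retroflex), /c/ (palatal), /k/ (velar), /q/ (uvular).
Voiced: /d̪/ (dental), /d/ (alveolar), /ɖ/ (retroflex), /ɡ/ (velar), /ɢ/ (uvular).
Every place of articulation has a voiced member except palatal, where /ɟ/ would be expected.

palatal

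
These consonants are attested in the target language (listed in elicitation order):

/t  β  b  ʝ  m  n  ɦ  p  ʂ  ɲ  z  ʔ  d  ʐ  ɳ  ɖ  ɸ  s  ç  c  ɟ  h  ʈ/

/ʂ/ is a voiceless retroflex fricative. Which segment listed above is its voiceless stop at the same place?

/ʈ/

The voiceless stop at the same place is a voiceless retroflex stop — in this inventory, /ʈ/.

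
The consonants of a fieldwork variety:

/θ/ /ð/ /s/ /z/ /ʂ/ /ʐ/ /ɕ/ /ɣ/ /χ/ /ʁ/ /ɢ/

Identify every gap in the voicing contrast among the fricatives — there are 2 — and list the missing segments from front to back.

/ʑ/, /x/

dental: voiceless /θ/, voiced /ð/.
alveolar: voiceless /s/, voiced /z/.
retroflex: voiceless /ʂ/, voiced /ʐ/.
alveolo-palatal: voiceless /ɕ/, voiced —.
velar: voiceless —, voiced /ɣ/.
uvular: voiceless /χ/, voiced /ʁ/.
Gaps, from front to back: alveolo-palatal lacks voiced (/ʑ/); velar lacks voiceless (/x/).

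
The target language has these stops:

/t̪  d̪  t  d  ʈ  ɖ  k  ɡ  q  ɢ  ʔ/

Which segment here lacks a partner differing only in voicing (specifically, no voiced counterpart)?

Dental: /t̪/ ~ /d̪/
Alveolar: /t/ ~ /d/
Retroflex: /ʈ/ ~ /ɖ/
Velar: /k/ ~ /ɡ/
Uvular: /q/ ~ /ɢ/
Glottal: only /ʔ/ (voiceless); no voiced partner.
So /ʔ/ is the unpaired segment.

/ʔ/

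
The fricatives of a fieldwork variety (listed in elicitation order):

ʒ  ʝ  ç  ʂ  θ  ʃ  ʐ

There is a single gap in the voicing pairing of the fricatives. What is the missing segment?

/ð/

place of articulation  voiceless  voiced  
dental            θ         —       
postalveolar      ʃ         ʒ       
retroflex         ʂ         ʐ       
palatal           ç         ʝ       
The dental row has no voiced member, so the gap is the voiced dental fricative /ð/.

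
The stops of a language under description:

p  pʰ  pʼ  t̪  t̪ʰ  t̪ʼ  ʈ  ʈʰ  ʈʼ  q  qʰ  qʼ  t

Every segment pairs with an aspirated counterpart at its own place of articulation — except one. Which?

Bilabial: /p/ ~ /pʰ/ ~ /pʼ/
Dental: /t̪/ ~ /t̪ʰ/ ~ /t̪ʼ/
Retroflex: /ʈ/ ~ /ʈʰ/ ~ /ʈʼ/
Uvular: /q/ ~ /qʰ/ ~ /qʼ/
Alveolar: only /t/ (plain); no aspirated partner.
So /t/ is the unpaired segment.

/t/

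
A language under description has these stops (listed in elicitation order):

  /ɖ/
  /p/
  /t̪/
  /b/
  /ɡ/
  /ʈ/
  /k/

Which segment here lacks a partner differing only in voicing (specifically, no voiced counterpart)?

/t̪/

Bilabial: /p/ ~ /b/
Retroflex: /ʈ/ ~ /ɖ/
Velar: /k/ ~ /ɡ/
Dental: only /t̪/ (voiceless); no voiced partner.
So /t̪/ is the unpaired segment.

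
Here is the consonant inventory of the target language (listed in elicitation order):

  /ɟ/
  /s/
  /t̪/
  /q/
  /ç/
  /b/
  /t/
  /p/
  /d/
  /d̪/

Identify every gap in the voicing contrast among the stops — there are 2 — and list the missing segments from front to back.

Voiceless: /p/ (bilabial), /t̪/ (dental), /t/ (alveolar), /q/ (uvular).
Voiced: /b/ (bilabial), /d̪/ (dental), /d/ (alveolar), /ɟ/ (palatal).
Gaps, from front to back: palatal lacks voiceless (/c/); uvular lacks voiced (/ɢ/).

/c/, /ɢ/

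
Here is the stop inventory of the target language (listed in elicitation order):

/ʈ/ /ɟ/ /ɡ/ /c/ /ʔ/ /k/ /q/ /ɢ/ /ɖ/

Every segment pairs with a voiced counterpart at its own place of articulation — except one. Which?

/ʔ/

Retroflex: /ʈ/ ~ /ɖ/
Palatal: /c/ ~ /ɟ/
Velar: /k/ ~ /ɡ/
Uvular: /q/ ~ /ɢ/
Glottal: only /ʔ/ (voiceless); no voiced partner.
So /ʔ/ is the unpaired segment.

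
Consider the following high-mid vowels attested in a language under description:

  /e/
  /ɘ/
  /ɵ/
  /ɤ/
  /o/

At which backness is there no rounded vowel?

front

backness          unrounded  rounded 
front             e         —       
central           ɘ         ɵ       
back              ɤ         o       
Every backness has a rounded member except front, where /ø/ would be expected.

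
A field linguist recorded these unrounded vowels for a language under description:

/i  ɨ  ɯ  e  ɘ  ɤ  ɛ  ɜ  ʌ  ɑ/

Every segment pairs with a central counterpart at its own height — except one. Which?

/ɑ/

High: /i/ ~ /ɨ/ ~ /ɯ/
High-mid: /e/ ~ /ɘ/ ~ /ɤ/
Low-mid: /ɛ/ ~ /ɜ/ ~ /ʌ/
Low: only /ɑ/ (back); no central partner.
So /ɑ/ is the unpaired segment.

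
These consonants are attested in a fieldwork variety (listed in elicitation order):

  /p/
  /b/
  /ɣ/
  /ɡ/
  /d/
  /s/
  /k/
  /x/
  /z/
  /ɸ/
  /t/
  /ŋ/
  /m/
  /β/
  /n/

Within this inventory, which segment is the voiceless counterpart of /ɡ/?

/k/

/ɡ/ is a voiced velar stop.
The voiceless counterpart is a voiceless velar stop — in this inventory, /k/.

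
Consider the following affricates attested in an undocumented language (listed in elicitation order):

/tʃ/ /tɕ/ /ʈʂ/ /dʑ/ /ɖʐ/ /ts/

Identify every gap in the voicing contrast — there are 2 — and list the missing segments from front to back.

place of articulation  voiceless  voiced  
alveolar          ts        —       
postalveolar      tʃ        —       
retroflex         ʈʂ        ɖʐ      
alveolo-palatal   tɕ        dʑ      
Gaps, from front to back: alveolar lacks voiced (/dz/); postalveolar lacks voiced (/dʒ/).

/dz/, /dʒ/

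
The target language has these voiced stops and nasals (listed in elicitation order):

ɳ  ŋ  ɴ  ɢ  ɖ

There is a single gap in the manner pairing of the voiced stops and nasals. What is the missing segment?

/ɡ/

retroflex: oral stop /ɖ/, nasal /ɳ/.
velar: oral stop —, nasal /ŋ/.
uvular: oral stop /ɢ/, nasal /ɴ/.
The velar row has no oral stop member, so the gap is the velar oral stop /ɡ/.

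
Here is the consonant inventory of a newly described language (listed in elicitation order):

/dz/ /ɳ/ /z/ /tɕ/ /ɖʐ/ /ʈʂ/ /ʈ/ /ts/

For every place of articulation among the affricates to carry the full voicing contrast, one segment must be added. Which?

/dʑ/

alveolar: voiceless /ts/, voiced /dz/.
retroflex: voiceless /ʈʂ/, voiced /ɖʐ/.
alveolo-palatal: voiceless /tɕ/, voiced —.
The alveolo-palatal row has no voiced member, so the gap is the voiced alveolo-palatal affricate /dʑ/.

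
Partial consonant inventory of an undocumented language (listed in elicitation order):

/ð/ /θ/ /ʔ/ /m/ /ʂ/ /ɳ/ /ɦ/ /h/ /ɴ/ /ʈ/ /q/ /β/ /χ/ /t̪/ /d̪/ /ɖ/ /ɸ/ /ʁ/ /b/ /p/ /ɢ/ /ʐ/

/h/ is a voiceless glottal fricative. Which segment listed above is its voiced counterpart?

The voiced counterpart is a voiced glottal fricative — in this inventory, /ɦ/.

/ɦ/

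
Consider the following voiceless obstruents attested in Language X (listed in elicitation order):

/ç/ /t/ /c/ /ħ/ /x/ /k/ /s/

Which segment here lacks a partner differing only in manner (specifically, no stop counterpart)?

/ħ/

Alveolar: /t/ ~ /s/
Palatal: /c/ ~ /ç/
Velar: /k/ ~ /x/
Pharyngeal: only /ħ/ (fricative); no stop partner.
So /ħ/ is the unpaired segment.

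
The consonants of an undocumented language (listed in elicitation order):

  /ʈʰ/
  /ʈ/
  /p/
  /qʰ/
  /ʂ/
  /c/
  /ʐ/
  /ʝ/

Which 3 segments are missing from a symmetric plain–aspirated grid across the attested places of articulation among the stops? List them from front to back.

place of articulation  plain     aspirated
bilabial          p         —       
retroflex         ʈ         ʈʰ      
palatal           c         —       
uvular            —         qʰ      
Gaps, from front to back: bilabial lacks aspirated (/pʰ/); palatal lacks aspirated (/cʰ/); uvular lacks plain (/q/).

/pʰ/, /cʰ/, /q/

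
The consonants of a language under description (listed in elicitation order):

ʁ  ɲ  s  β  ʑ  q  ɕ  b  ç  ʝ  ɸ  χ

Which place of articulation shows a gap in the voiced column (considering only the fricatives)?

place of articulation  voiceless  voiced  
bilabial          ɸ         β       
alveolar          s         —       
alveolo-palatal   ɕ         ʑ       
palatal           ç         ʝ       
uvular            χ         ʁ       
Every place of articulation has a voiced member except alveolar, where /z/ would be expected.

alveolar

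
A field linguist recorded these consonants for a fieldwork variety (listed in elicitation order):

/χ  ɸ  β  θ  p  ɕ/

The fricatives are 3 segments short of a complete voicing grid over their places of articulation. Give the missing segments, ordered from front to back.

/ð/, /ʑ/, /ʁ/

Voiceless: /ɸ/ (bilabial), /θ/ (dental), /ɕ/ (alveolo-palatal), /χ/ (uvular).
Voiced: /β/ (bilabial).
Gaps, from front to back: dental lacks voiced (/ð/); alveolo-palatal lacks voiced (/ʑ/); uvular lacks voiced (/ʁ/).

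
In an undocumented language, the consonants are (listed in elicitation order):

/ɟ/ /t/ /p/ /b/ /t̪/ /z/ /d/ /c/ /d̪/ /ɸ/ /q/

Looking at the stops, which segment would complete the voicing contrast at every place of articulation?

/ɢ/

place of articulation  voiceless  voiced  
bilabial          p         b       
dental            t̪        d̪      
alveolar          t         d       
palatal           c         ɟ       
uvular            q         —       
The uvular row has no voiced member, so the gap is the voiced uvular stop /ɢ/.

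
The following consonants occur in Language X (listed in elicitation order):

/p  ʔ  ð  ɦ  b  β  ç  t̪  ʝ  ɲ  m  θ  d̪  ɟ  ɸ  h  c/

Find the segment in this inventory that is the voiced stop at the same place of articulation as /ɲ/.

/ɲ/ is a palatal nasal.
The voiced stop at the same place is a voiced palatal stop — in this inventory, /ɟ/.

/ɟ/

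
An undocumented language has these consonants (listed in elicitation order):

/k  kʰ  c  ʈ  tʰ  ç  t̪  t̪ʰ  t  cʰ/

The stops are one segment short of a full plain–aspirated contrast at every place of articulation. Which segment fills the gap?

/ʈʰ/

Plain: /t̪/ (dental), /t/ (alveolar), /ʈ/ (retroflex), /c/ (palatal), /k/ (velar).
Aspirated: /t̪ʰ/ (dental), /tʰ/ (alveolar), /cʰ/ (palatal), /kʰ/ (velar).
The retroflex row has no aspirated member, so the gap is the aspirated retroflex stop /ʈʰ/.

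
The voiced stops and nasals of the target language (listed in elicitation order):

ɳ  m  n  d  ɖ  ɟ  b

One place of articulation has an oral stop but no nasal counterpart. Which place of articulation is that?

palatal

place of articulation  oral stop  nasal   
bilabial          b         m       
alveolar          d         n       
retroflex         ɖ         ɳ       
palatal           ɟ         —       
Every place of articulation has a nasal member except palatal, where /ɲ/ would be expected.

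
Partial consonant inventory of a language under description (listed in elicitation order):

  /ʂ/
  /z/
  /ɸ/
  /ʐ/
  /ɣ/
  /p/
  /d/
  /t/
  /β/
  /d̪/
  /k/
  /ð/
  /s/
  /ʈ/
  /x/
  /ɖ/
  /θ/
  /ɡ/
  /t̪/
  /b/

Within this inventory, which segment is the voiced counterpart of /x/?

/x/ is a voiceless velar fricative.
The voiced counterpart is a voiced velar fricative — in this inventory, /ɣ/.

/ɣ/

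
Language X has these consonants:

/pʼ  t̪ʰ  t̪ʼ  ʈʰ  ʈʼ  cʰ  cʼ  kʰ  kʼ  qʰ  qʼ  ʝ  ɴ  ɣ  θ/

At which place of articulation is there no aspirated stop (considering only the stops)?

bilabial

bilabial: aspirated —, ejective /pʼ/.
dental: aspirated /t̪ʰ/, ejective /t̪ʼ/.
retroflex: aspirated /ʈʰ/, ejective /ʈʼ/.
palatal: aspirated /cʰ/, ejective /cʼ/.
velar: aspirated /kʰ/, ejective /kʼ/.
uvular: aspirated /qʰ/, ejective /qʼ/.
Every place of articulation has an aspirated member except bilabial, where /pʰ/ would be expected.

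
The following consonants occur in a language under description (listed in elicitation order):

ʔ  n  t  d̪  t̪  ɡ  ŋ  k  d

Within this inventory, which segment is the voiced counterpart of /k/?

/ɡ/

/k/ is a voiceless velar stop.
The voiced counterpart is a voiced velar stop — in this inventory, /ɡ/.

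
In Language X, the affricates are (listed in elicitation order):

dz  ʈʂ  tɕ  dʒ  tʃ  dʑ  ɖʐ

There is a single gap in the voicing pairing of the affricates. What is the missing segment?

place of articulation  voiceless  voiced  
alveolar          —         dz      
postalveolar      tʃ        dʒ      
retroflex         ʈʂ        ɖʐ      
alveolo-palatal   tɕ        dʑ      
The alveolar row has no voiceless member, so the gap is the voiceless alveolar affricate /ts/.

/ts/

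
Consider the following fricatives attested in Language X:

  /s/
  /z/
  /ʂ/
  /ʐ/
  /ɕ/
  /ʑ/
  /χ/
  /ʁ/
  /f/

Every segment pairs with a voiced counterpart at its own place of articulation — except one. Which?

Alveolar: /s/ ~ /z/
Retroflex: /ʂ/ ~ /ʐ/
Alveolo-palatal: /ɕ/ ~ /ʑ/
Uvular: /χ/ ~ /ʁ/
Labiodental: only /f/ (voiceless); no voiced partner.
So /f/ is the unpaired segment.

/f/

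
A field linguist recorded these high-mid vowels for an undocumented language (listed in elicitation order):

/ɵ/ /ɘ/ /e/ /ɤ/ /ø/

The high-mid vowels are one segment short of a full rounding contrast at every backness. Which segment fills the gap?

/o/

Unrounded: /e/ (front), /ɘ/ (central), /ɤ/ (back).
Rounded: /ø/ (front), /ɵ/ (central).
The back row has no rounded member, so the gap is the back rounded vowel /o/.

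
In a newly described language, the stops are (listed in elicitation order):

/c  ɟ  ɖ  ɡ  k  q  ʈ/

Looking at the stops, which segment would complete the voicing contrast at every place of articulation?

/ɢ/

Voiceless: /ʈ/ (retroflex), /c/ (palatal), /k/ (velar), /q/ (uvular).
Voiced: /ɖ/ (retroflex), /ɟ/ (palatal), /ɡ/ (velar).
The uvular row has no voiced member, so the gap is the voiced uvular stop /ɢ/.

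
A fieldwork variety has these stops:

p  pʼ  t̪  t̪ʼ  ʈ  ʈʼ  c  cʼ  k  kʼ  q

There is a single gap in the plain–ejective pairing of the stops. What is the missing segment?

/qʼ/

Plain: /p/ (bilabial), /t̪/ (dental), /ʈ/ (retroflex), /c/ (palatal), /k/ (velar), /q/ (uvular).
Ejective: /pʼ/ (bilabial), /t̪ʼ/ (dental), /ʈʼ/ (retroflex), /cʼ/ (palatal), /kʼ/ (velar).
The uvular row has no ejective member, so the gap is the ejective uvular stop /qʼ/.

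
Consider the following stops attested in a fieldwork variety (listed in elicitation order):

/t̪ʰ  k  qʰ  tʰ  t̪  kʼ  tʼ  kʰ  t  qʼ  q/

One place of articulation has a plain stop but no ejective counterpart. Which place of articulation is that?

dental

place of articulation  plain     aspirated  ejective
dental            t̪        t̪ʰ       —       
alveolar          t         tʰ        tʼ      
velar             k         kʰ        kʼ      
uvular            q         qʰ        qʼ      
Every place of articulation has an ejective member except dental, where /t̪ʼ/ would be expected.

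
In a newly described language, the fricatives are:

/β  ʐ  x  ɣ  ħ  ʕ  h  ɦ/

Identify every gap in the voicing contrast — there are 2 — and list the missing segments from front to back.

bilabial: voiceless —, voiced /β/.
retroflex: voiceless —, voiced /ʐ/.
velar: voiceless /x/, voiced /ɣ/.
pharyngeal: voiceless /ħ/, voiced /ʕ/.
glottal: voiceless /h/, voiced /ɦ/.
Gaps, from front to back: bilabial lacks voiceless (/ɸ/); retroflex lacks voiceless (/ʂ/).

/ɸ/, /ʂ/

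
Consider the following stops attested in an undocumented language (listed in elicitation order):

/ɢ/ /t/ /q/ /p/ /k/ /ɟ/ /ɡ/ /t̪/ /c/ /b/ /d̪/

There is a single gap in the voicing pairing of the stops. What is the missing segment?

/d/

place of articulation  voiceless  voiced  
bilabial          p         b       
dental            t̪        d̪      
alveolar          t         —       
palatal           c         ɟ       
velar             k         ɡ       
uvular            q         ɢ       
The alveolar row has no voiced member, so the gap is the voiced alveolar stop /d/.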